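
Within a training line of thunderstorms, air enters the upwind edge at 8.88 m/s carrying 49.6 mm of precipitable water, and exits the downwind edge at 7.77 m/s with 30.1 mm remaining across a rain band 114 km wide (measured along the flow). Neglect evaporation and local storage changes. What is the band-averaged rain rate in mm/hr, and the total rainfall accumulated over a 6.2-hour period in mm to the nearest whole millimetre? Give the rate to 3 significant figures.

R ≈ 6.52 mm/hr; total ≈ 40 mm

Column moisture flux per unit crosswind length is F = V × PW.
Inflow: F_in = 8.88 × 49.6 = 440.448 mm·m/s
Outflow: F_out = 7.77 × 30.1 = 233.877 mm·m/s
Steady-state rate R = (F_in − F_out)/L = (440.448 − 233.877) / 114000 m = 1.812e-03 mm/s.
R = 1.812e-03 × 3600 = 6.52 mm/hr.
Over 6.2 h: total = 6.52 × 6.2 = 40.424 ≈ 40 mm.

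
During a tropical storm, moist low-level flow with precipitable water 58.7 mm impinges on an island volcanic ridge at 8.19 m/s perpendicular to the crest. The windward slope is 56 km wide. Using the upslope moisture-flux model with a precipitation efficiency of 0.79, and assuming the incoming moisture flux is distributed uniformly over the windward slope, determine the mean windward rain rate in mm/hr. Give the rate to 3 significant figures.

Incoming column moisture flux per unit ridge length: F = V × PW = 8.19 × 58.7 = 480.753 mm·m/s.
Spread over the 56 km slope with efficiency ε = 0.79: R = ε·F/W = 0.79 × 480.753 / 56000 m = 6.782e-03 mm/s.
R = 6.782e-03 × 3600 = 24.4 mm/hr.

R ≈ 24.4 mm/hr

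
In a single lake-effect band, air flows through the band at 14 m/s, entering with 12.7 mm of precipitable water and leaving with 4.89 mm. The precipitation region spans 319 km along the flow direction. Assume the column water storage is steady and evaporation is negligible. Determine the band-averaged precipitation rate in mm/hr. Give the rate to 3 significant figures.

R ≈ 1.23 mm/hr

Column moisture flux per unit crosswind length is F = V × PW.
Inflow: F_in = 14 × 12.7 = 177.8 mm·m/s
Outflow: F_out = 14 × 4.89 = 68.46 mm·m/s
Steady-state rate R = (F_in − F_out)/L = (177.8 − 68.46) / 319000 m = 3.428e-04 mm/s.
R = 3.428e-04 × 3600 = 1.23 mm/hr.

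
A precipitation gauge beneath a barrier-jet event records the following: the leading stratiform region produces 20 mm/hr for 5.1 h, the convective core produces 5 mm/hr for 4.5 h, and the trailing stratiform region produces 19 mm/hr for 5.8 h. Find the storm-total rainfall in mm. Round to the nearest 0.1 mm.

Total = Σ Rᵢ Δtᵢ = 20 × 5.1 + 5 × 4.5 + 19 × 5.8
      = 102 + 22.5 + 110.2 = 234.7 mm.

total ≈ 234.7 mm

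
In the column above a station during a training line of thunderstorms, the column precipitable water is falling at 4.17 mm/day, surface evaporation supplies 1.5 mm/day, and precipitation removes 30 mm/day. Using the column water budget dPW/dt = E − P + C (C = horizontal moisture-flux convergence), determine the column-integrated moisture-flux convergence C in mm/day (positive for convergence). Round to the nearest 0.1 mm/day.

C ≈ 24.3 mm/day

dPW/dt = -4.17 mm/day.
C = dPW/dt − E + P = (-4.17) − 1.5 + 30 = 24.3 mm/day.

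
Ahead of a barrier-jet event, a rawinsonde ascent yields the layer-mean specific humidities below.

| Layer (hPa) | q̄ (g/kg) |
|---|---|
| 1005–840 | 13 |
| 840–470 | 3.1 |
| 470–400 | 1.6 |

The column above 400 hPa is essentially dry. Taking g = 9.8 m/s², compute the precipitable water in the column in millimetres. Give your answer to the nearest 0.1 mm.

PW ≈ 34.7 mm

Precipitable water is the column-integrated vapour mass per unit area: PW = (1/g) Σ q̄ Δp, with q in kg/kg and Δp in Pa (1 kg/m² of water = 1 mm).
Layer 1005–840 hPa: Δp = 165 hPa = 16500 Pa, q̄ = 0.013 kg/kg → 0.013 × 16500 / 9.8 = 21.89 mm
Layer 840–470 hPa: Δp = 370 hPa = 37000 Pa, q̄ = 0.0031 kg/kg → 0.0031 × 37000 / 9.8 = 11.70 mm
Layer 470–400 hPa: Δp = 70 hPa = 7000 Pa, q̄ = 0.0016 kg/kg → 0.0016 × 7000 / 9.8 = 1.14 mm
PW = 21.89 + 11.70 + 1.14 = 34.73 ≈ 34.7 mm.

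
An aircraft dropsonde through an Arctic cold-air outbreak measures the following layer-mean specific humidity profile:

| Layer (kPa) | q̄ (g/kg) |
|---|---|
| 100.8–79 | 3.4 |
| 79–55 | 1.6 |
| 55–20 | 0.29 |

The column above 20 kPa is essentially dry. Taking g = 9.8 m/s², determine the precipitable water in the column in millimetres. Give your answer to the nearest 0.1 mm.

Precipitable water is the column-integrated vapour mass per unit area: PW = (1/g) Σ q̄ Δp, with q in kg/kg and Δp in Pa (1 kg/m² of water = 1 mm).
Layer 100.8–79 kPa: Δp = 218 hPa = 21800 Pa, q̄ = 0.0034 kg/kg → 0.0034 × 21800 / 9.8 = 7.56 mm
Layer 79–55 kPa: Δp = 240 hPa = 24000 Pa, q̄ = 0.0016 kg/kg → 0.0016 × 24000 / 9.8 = 3.92 mm
Layer 55–20 kPa: Δp = 350 hPa = 35000 Pa, q̄ = 0.00029 kg/kg → 0.00029 × 35000 / 9.8 = 1.04 mm
PW = 7.56 + 3.92 + 1.04 = 12.52 ≈ 12.5 mm.

PW ≈ 12.5 mm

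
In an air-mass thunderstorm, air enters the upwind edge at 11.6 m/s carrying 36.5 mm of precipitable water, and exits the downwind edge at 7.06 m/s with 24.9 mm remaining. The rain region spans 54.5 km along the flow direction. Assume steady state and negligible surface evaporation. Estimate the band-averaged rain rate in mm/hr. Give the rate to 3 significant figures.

Column moisture flux per unit crosswind length is F = V × PW.
Inflow: F_in = 11.6 × 36.5 = 423.4 mm·m/s
Outflow: F_out = 7.06 × 24.9 = 175.794 mm·m/s
Steady-state rate R = (F_in − F_out)/L = (423.4 − 175.794) / 54500 m = 4.543e-03 mm/s.
R = 4.543e-03 × 3600 = 16.4 mm/hr.

R ≈ 16.4 mm/hr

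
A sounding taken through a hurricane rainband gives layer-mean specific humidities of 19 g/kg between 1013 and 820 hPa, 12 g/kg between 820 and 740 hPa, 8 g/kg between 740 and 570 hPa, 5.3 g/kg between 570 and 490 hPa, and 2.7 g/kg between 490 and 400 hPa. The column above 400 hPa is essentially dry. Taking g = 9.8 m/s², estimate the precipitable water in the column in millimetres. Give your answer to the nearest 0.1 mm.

PW ≈ 67.9 mm

Precipitable water is the column-integrated vapour mass per unit area: PW = (1/g) Σ q̄ Δp, with q in kg/kg and Δp in Pa (1 kg/m² of water = 1 mm).
Layer 1013–820 hPa: Δp = 193 hPa = 19300 Pa, q̄ = 0.019 kg/kg → 0.019 × 19300 / 9.8 = 37.42 mm
Layer 820–740 hPa: Δp = 80 hPa = 8000 Pa, q̄ = 0.012 kg/kg → 0.012 × 8000 / 9.8 = 9.80 mm
Layer 740–570 hPa: Δp = 170 hPa = 17000 Pa, q̄ = 0.008 kg/kg → 0.008 × 17000 / 9.8 = 13.88 mm
Layer 570–490 hPa: Δp = 80 hPa = 8000 Pa, q̄ = 0.0053 kg/kg → 0.0053 × 8000 / 9.8 = 4.33 mm
Layer 490–400 hPa: Δp = 90 hPa = 9000 Pa, q̄ = 0.0027 kg/kg → 0.0027 × 9000 / 9.8 = 2.48 mm
PW = 37.42 + 9.80 + 13.88 + 4.33 + 2.48 = 67.91 ≈ 67.9 mm.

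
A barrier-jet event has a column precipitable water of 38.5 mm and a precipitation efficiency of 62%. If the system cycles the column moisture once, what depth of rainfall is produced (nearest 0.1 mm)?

Rainfall = ε × PW = 0.62 × 38.5 = 23.9 mm.

rainfall ≈ 23.9 mm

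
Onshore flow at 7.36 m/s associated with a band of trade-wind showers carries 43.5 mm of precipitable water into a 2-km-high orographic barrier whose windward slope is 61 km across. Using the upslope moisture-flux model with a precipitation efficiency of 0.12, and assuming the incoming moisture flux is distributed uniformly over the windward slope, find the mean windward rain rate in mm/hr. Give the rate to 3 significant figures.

Incoming column moisture flux per unit ridge length: F = V × PW = 7.36 × 43.5 = 320.16 mm·m/s.
Spread over the 61 km slope with efficiency ε = 0.12: R = ε·F/W = 0.12 × 320.16 / 61000 m = 6.298e-04 mm/s.
R = 6.298e-04 × 3600 = 2.27 mm/hr.

R ≈ 2.27 mm/hr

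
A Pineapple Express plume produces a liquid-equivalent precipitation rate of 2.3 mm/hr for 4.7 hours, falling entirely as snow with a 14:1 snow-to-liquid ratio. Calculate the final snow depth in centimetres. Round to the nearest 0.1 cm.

Liquid-equivalent depth = 2.3 × 4.7 = 10.81 mm.
Snow depth = 10.81 mm × 14 = 151.34 mm = 15.1 cm.

snow depth ≈ 15.1 cm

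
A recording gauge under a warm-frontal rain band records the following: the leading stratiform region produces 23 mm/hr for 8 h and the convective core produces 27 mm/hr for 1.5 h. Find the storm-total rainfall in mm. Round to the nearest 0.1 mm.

Total = Σ Rᵢ Δtᵢ = 23 × 8 + 27 × 1.5
      = 184 + 40.5 = 224.5 mm.

total ≈ 224.5 mm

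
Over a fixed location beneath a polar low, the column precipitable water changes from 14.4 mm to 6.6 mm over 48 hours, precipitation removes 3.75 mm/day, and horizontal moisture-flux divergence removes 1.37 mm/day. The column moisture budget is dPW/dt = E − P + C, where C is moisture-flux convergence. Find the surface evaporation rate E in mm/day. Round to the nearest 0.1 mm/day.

dPW/dt = (6.6 − 14.4) mm / (48/24 day) = -3.900 mm/day.
E = dPW/dt + P − C = (-3.900) + 3.75 − (-1.37) = 1.2 mm/day.

E ≈ 1.2 mm/day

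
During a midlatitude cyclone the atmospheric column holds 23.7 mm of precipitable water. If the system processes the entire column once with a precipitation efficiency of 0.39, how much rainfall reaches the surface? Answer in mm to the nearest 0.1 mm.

Rainfall = ε × PW = 0.39 × 23.7 = 9.2 mm.

rainfall ≈ 9.2 mm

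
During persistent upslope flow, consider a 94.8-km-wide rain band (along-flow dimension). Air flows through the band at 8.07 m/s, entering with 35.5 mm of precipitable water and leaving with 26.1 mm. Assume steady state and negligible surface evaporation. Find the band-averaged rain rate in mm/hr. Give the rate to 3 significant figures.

R ≈ 2.88 mm/hr

Column moisture flux per unit crosswind length is F = V × PW.
Inflow: F_in = 8.07 × 35.5 = 286.485 mm·m/s
Outflow: F_out = 8.07 × 26.1 = 210.627 mm·m/s
Steady-state rate R = (F_in − F_out)/L = (286.485 − 210.627) / 94800 m = 8.002e-04 mm/s.
R = 8.002e-04 × 3600 = 2.88 mm/hr.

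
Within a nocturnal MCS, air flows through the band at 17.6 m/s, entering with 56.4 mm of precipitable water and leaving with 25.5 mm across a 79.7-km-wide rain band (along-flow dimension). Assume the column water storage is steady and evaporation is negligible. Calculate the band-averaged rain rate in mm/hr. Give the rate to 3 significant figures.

R ≈ 24.6 mm/hr

Column moisture flux per unit crosswind length is F = V × PW.
Inflow: F_in = 17.6 × 56.4 = 992.64 mm·m/s
Outflow: F_out = 17.6 × 25.5 = 448.8 mm·m/s
Steady-state rate R = (F_in − F_out)/L = (992.64 − 448.8) / 79700 m = 6.824e-03 mm/s.
R = 6.824e-03 × 3600 = 24.6 mm/hr.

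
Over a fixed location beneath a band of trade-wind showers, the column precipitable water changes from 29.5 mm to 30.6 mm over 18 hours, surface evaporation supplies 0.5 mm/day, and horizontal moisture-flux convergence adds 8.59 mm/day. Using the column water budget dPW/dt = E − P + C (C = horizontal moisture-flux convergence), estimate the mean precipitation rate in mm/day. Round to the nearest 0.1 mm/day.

P ≈ 7.6 mm/day

dPW/dt = (30.6 − 29.5) mm / (18/24 day) = +1.467 mm/day.
P = E + C − dPW/dt = 0.5 + (8.59) − (+1.467) = 7.6 mm/day.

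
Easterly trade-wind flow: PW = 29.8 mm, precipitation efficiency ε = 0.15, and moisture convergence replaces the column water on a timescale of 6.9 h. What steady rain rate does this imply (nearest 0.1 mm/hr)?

Each overturning extracts ε × PW = 0.15 × 29.8 = 4.47 mm.
Rate = ε·PW / τ = 4.47 / 6.9 h = 0.6 mm/hr.

R ≈ 0.6 mm/hr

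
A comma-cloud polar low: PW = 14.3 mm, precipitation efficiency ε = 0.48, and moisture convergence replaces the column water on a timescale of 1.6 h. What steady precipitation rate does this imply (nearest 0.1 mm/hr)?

Each overturning extracts ε × PW = 0.48 × 14.3 = 6.864 mm.
Rate = ε·PW / τ = 6.864 / 1.6 h = 4.3 mm/hr.

R ≈ 4.3 mm/hr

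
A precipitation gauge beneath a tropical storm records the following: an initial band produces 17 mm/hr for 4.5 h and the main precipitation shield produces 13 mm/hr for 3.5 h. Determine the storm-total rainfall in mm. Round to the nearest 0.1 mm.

Total = Σ Rᵢ Δtᵢ = 17 × 4.5 + 13 × 3.5
      = 76.5 + 45.5 = 122.0 mm.

total ≈ 122.0 mm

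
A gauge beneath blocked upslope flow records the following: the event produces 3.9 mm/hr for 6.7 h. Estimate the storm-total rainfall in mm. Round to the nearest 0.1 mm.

Total = Σ Rᵢ Δtᵢ = 3.9 × 6.7
      = 26.13 = 26.1 mm.

total ≈ 26.1 mm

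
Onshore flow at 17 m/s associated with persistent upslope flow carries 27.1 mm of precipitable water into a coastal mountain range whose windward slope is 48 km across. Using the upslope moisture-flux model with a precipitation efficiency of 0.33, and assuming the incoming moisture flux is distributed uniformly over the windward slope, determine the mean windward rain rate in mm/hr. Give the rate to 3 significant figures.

R ≈ 11.4 mm/hr

Incoming column moisture flux per unit ridge length: F = V × PW = 17 × 27.1 = 460.7 mm·m/s.
Spread over the 48 km slope with efficiency ε = 0.33: R = ε·F/W = 0.33 × 460.7 / 48000 m = 3.167e-03 mm/s.
R = 3.167e-03 × 3600 = 11.4 mm/hr.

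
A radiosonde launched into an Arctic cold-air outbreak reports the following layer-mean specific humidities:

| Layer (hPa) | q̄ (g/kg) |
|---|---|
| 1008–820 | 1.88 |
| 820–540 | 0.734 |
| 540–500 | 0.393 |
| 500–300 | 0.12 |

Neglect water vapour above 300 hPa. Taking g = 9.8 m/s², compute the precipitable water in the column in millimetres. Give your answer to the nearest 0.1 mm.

Precipitable water is the column-integrated vapour mass per unit area: PW = (1/g) Σ q̄ Δp, with q in kg/kg and Δp in Pa (1 kg/m² of water = 1 mm).
Layer 1008–820 hPa: Δp = 188 hPa = 18800 Pa, q̄ = 0.00188 kg/kg → 0.00188 × 18800 / 9.8 = 3.61 mm
Layer 820–540 hPa: Δp = 280 hPa = 28000 Pa, q̄ = 0.000734 kg/kg → 0.000734 × 28000 / 9.8 = 2.10 mm
Layer 540–500 hPa: Δp = 40 hPa = 4000 Pa, q̄ = 0.000393 kg/kg → 0.000393 × 4000 / 9.8 = 0.16 mm
Layer 500–300 hPa: Δp = 200 hPa = 20000 Pa, q̄ = 0.00012 kg/kg → 0.00012 × 20000 / 9.8 = 0.24 mm
PW = 3.61 + 2.10 + 0.16 + 0.24 = 6.11 ≈ 6.1 mm.

PW ≈ 6.1 mm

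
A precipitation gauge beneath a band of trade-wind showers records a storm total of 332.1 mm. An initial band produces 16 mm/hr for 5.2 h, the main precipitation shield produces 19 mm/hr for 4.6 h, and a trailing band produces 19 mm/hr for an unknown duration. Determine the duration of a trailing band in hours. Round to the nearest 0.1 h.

Known phases: 16 × 5.2 + 19 × 4.6 = 83.2 + 87.4 = 170.6 mm.
Remaining depth = 332.1 − 170.6 = 161.5 mm.
Duration = 161.5 / 19 = 8.5 h.

duration ≈ 8.5 h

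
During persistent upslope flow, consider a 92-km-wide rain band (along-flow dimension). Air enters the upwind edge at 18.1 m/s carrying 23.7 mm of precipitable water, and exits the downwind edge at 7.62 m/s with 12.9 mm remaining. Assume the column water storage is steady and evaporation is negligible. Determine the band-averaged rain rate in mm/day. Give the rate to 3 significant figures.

Column moisture flux per unit crosswind length is F = V × PW.
Inflow: F_in = 18.1 × 23.7 = 428.97 mm·m/s
Outflow: F_out = 7.62 × 12.9 = 98.298 mm·m/s
Steady-state rate R = (F_in − F_out)/L = (428.97 − 98.298) / 92000 m = 3.594e-03 mm/s.
R = 3.594e-03 × 3600 × 24 = 311 mm/day.

R ≈ 311 mm/day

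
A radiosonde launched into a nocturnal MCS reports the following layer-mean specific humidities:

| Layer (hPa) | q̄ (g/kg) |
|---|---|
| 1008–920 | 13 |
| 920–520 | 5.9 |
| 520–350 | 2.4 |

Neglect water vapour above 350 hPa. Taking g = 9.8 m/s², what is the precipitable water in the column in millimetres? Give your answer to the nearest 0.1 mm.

PW ≈ 39.9 mm

Precipitable water is the column-integrated vapour mass per unit area: PW = (1/g) Σ q̄ Δp, with q in kg/kg and Δp in Pa (1 kg/m² of water = 1 mm).
Layer 1008–920 hPa: Δp = 88 hPa = 8800 Pa, q̄ = 0.013 kg/kg → 0.013 × 8800 / 9.8 = 11.67 mm
Layer 920–520 hPa: Δp = 400 hPa = 40000 Pa, q̄ = 0.0059 kg/kg → 0.0059 × 40000 / 9.8 = 24.08 mm
Layer 520–350 hPa: Δp = 170 hPa = 17000 Pa, q̄ = 0.0024 kg/kg → 0.0024 × 17000 / 9.8 = 4.16 mm
PW = 11.67 + 24.08 + 4.16 = 39.91 ≈ 39.9 mm.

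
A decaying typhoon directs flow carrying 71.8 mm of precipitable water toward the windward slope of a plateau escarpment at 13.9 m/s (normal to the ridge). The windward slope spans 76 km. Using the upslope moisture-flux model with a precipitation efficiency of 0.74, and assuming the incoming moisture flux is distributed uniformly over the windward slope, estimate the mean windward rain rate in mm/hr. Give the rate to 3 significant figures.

Incoming column moisture flux per unit ridge length: F = V × PW = 13.9 × 71.8 = 998.02 mm·m/s.
Spread over the 76 km slope with efficiency ε = 0.74: R = ε·F/W = 0.74 × 998.02 / 76000 m = 9.718e-03 mm/s.
R = 9.718e-03 × 3600 = 35.0 mm/hr.

R ≈ 35.0 mm/hr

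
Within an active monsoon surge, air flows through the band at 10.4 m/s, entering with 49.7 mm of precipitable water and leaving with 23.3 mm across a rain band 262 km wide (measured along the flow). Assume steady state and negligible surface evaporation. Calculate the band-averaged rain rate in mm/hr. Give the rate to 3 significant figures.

Column moisture flux per unit crosswind length is F = V × PW.
Inflow: F_in = 10.4 × 49.7 = 516.88 mm·m/s
Outflow: F_out = 10.4 × 23.3 = 242.32 mm·m/s
Steady-state rate R = (F_in − F_out)/L = (516.88 − 242.32) / 262000 m = 1.048e-03 mm/s.
R = 1.048e-03 × 3600 = 3.77 mm/hr.

R ≈ 3.77 mm/hr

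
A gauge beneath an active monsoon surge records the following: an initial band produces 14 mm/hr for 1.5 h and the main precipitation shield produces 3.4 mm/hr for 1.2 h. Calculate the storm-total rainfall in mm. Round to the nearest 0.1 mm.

Total = Σ Rᵢ Δtᵢ = 14 × 1.5 + 3.4 × 1.2
      = 21 + 4.08 = 25.1 mm.

total ≈ 25.1 mm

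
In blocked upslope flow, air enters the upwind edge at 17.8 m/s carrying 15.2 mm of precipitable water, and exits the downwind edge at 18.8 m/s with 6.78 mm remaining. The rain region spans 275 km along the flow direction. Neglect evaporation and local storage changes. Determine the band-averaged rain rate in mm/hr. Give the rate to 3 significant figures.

Column moisture flux per unit crosswind length is F = V × PW.
Inflow: F_in = 17.8 × 15.2 = 270.56 mm·m/s
Outflow: F_out = 18.8 × 6.78 = 127.464 mm·m/s
Steady-state rate R = (F_in − F_out)/L = (270.56 − 127.464) / 275000 m = 5.203e-04 mm/s.
R = 5.203e-04 × 3600 = 1.87 mm/hr.

R ≈ 1.87 mm/hr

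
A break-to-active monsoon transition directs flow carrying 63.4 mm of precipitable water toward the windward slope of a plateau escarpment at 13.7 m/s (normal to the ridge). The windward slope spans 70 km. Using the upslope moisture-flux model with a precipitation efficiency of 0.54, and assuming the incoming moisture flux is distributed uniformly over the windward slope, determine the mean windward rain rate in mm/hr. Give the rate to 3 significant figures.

Incoming column moisture flux per unit ridge length: F = V × PW = 13.7 × 63.4 = 868.58 mm·m/s.
Spread over the 70 km slope with efficiency ε = 0.54: R = ε·F/W = 0.54 × 868.58 / 70000 m = 6.700e-03 mm/s.
R = 6.700e-03 × 3600 = 24.1 mm/hr.

R ≈ 24.1 mm/hr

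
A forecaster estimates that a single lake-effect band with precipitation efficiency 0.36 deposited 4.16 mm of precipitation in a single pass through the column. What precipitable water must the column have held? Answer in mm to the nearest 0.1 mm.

PW = precipitation / ε = 4.16 / 0.36 = 11.6 mm.

PW ≈ 11.6 mm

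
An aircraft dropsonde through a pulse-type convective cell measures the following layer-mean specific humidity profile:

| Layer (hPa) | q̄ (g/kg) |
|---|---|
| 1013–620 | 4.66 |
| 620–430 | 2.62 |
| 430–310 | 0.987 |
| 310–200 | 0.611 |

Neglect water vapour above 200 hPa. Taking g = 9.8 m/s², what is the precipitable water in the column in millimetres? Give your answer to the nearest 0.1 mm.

PW ≈ 25.7 mm

Precipitable water is the column-integrated vapour mass per unit area: PW = (1/g) Σ q̄ Δp, with q in kg/kg and Δp in Pa (1 kg/m² of water = 1 mm).
Layer 1013–620 hPa: Δp = 393 hPa = 39300 Pa, q̄ = 0.00466 kg/kg → 0.00466 × 39300 / 9.8 = 18.69 mm
Layer 620–430 hPa: Δp = 190 hPa = 19000 Pa, q̄ = 0.00262 kg/kg → 0.00262 × 19000 / 9.8 = 5.08 mm
Layer 430–310 hPa: Δp = 120 hPa = 12000 Pa, q̄ = 0.000987 kg/kg → 0.000987 × 12000 / 9.8 = 1.21 mm
Layer 310–200 hPa: Δp = 110 hPa = 11000 Pa, q̄ = 0.000611 kg/kg → 0.000611 × 11000 / 9.8 = 0.69 mm
PW = 18.69 + 5.08 + 1.21 + 0.69 = 25.67 ≈ 25.7 mm.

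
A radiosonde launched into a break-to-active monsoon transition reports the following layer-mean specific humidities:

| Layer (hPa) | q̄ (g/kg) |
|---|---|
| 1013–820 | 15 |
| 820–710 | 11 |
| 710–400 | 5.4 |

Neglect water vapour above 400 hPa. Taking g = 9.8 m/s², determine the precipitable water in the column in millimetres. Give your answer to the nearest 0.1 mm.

PW ≈ 59.0 mm

Precipitable water is the column-integrated vapour mass per unit area: PW = (1/g) Σ q̄ Δp, with q in kg/kg and Δp in Pa (1 kg/m² of water = 1 mm).
Layer 1013–820 hPa: Δp = 193 hPa = 19300 Pa, q̄ = 0.015 kg/kg → 0.015 × 19300 / 9.8 = 29.54 mm
Layer 820–710 hPa: Δp = 110 hPa = 11000 Pa, q̄ = 0.011 kg/kg → 0.011 × 11000 / 9.8 = 12.35 mm
Layer 710–400 hPa: Δp = 310 hPa = 31000 Pa, q̄ = 0.0054 kg/kg → 0.0054 × 31000 / 9.8 = 17.08 mm
PW = 29.54 + 12.35 + 17.08 = 58.97 ≈ 59.0 mm.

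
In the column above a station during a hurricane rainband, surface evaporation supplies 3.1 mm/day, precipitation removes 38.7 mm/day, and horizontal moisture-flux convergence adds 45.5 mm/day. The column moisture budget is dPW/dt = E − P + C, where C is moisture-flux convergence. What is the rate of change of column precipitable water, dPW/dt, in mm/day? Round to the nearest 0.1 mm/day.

dPW/dt = E − P + C = 3.1 − 38.7 + (45.5) = 9.9 mm/day.

dPW/dt ≈ 9.9 mm/day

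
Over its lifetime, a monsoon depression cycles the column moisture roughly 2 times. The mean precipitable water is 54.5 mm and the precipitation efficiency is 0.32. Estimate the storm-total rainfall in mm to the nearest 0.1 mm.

Each cycle deposits ε × PW = 0.32 × 54.5 = 17.44 mm.
Over 2 cycles: 2 × 17.44 = 34.9 mm.

rainfall ≈ 34.9 mm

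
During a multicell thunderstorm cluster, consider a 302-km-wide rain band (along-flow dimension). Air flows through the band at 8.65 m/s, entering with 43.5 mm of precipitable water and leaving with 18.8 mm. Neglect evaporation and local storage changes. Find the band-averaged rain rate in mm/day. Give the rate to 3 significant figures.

Column moisture flux per unit crosswind length is F = V × PW.
Inflow: F_in = 8.65 × 43.5 = 376.275 mm·m/s
Outflow: F_out = 8.65 × 18.8 = 162.62 mm·m/s
Steady-state rate R = (F_in − F_out)/L = (376.275 − 162.62) / 302000 m = 7.075e-04 mm/s.
R = 7.075e-04 × 3600 × 24 = 61.1 mm/day.

R ≈ 61.1 mm/day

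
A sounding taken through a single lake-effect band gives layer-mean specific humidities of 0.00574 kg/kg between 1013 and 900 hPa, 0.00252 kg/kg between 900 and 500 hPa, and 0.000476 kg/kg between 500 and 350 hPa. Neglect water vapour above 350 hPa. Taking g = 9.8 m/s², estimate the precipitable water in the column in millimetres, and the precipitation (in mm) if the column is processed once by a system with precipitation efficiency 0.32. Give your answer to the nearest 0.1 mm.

PW ≈ 17.6 mm; precipitation ≈ 5.6 mm

Precipitable water is the column-integrated vapour mass per unit area: PW = (1/g) Σ q̄ Δp, with q in kg/kg and Δp in Pa (1 kg/m² of water = 1 mm).
Layer 1013–900 hPa: Δp = 113 hPa = 11300 Pa, q̄ = 0.00574 kg/kg → 0.00574 × 11300 / 9.8 = 6.62 mm
Layer 900–500 hPa: Δp = 400 hPa = 40000 Pa, q̄ = 0.00252 kg/kg → 0.00252 × 40000 / 9.8 = 10.29 mm
Layer 500–350 hPa: Δp = 150 hPa = 15000 Pa, q̄ = 0.000476 kg/kg → 0.000476 × 15000 / 9.8 = 0.73 mm
PW = 6.62 + 10.29 + 0.73 = 17.64 ≈ 17.6 mm.
Precipitation = ε × PW = 0.32 × 17.6 = 5.6 mm.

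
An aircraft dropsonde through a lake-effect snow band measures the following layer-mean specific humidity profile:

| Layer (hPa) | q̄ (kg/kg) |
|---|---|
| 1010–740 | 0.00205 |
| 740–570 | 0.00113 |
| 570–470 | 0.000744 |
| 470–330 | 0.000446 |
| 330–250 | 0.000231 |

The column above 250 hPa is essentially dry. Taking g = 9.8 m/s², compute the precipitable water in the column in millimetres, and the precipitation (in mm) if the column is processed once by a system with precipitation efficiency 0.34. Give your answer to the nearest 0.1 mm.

PW ≈ 9.2 mm; precipitation ≈ 3.1 mm

Precipitable water is the column-integrated vapour mass per unit area: PW = (1/g) Σ q̄ Δp, with q in kg/kg and Δp in Pa (1 kg/m² of water = 1 mm).
Layer 1010–740 hPa: Δp = 270 hPa = 27000 Pa, q̄ = 0.00205 kg/kg → 0.00205 × 27000 / 9.8 = 5.65 mm
Layer 740–570 hPa: Δp = 170 hPa = 17000 Pa, q̄ = 0.00113 kg/kg → 0.00113 × 17000 / 9.8 = 1.96 mm
Layer 570–470 hPa: Δp = 100 hPa = 10000 Pa, q̄ = 0.000744 kg/kg → 0.000744 × 10000 / 9.8 = 0.76 mm
Layer 470–330 hPa: Δp = 140 hPa = 14000 Pa, q̄ = 0.000446 kg/kg → 0.000446 × 14000 / 9.8 = 0.64 mm
Layer 330–250 hPa: Δp = 80 hPa = 8000 Pa, q̄ = 0.000231 kg/kg → 0.000231 × 8000 / 9.8 = 0.19 mm
PW = 5.65 + 1.96 + 0.76 + 0.64 + 0.19 = 9.20 ≈ 9.2 mm.
Precipitation = ε × PW = 0.34 × 9.2 = 3.1 mm.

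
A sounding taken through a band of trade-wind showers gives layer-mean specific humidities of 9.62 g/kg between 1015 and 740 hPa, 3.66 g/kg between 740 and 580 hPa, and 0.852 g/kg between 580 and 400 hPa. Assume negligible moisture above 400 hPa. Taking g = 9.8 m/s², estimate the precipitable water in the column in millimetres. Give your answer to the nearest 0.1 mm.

Precipitable water is the column-integrated vapour mass per unit area: PW = (1/g) Σ q̄ Δp, with q in kg/kg and Δp in Pa (1 kg/m² of water = 1 mm).
Layer 1015–740 hPa: Δp = 275 hPa = 27500 Pa, q̄ = 0.00962 kg/kg → 0.00962 × 27500 / 9.8 = 26.99 mm
Layer 740–580 hPa: Δp = 160 hPa = 16000 Pa, q̄ = 0.00366 kg/kg → 0.00366 × 16000 / 9.8 = 5.98 mm
Layer 580–400 hPa: Δp = 180 hPa = 18000 Pa, q̄ = 0.000852 kg/kg → 0.000852 × 18000 / 9.8 = 1.56 mm
PW = 26.99 + 5.98 + 1.56 = 34.53 ≈ 34.5 mm.

PW ≈ 34.5 mm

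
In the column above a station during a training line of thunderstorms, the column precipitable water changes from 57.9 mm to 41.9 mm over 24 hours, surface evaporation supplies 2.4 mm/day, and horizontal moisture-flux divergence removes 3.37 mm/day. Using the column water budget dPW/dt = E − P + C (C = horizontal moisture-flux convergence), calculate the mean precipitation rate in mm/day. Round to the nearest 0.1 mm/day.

dPW/dt = (41.9 − 57.9) mm / (24/24 day) = -16.000 mm/day.
P = E + C − dPW/dt = 2.4 + (-3.37) − (-16.000) = 15.0 mm/day.

P ≈ 15.0 mm/day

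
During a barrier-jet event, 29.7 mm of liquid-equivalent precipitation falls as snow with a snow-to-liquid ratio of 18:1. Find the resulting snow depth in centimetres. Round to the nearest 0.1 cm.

Snow depth = liquid × ratio = 29.7 mm × 18 = 534.6 mm = 53.5 cm.

snow depth ≈ 53.5 cm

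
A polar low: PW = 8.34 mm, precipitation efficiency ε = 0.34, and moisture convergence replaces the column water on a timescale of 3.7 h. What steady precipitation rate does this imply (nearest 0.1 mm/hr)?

Each overturning extracts ε × PW = 0.34 × 8.34 = 2.8356 mm.
Rate = ε·PW / τ = 2.8356 / 3.7 h = 0.8 mm/hr.

R ≈ 0.8 mm/hr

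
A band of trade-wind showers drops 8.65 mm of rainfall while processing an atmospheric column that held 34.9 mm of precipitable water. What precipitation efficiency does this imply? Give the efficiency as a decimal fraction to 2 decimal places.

ε = rainfall / PW = 8.65 / 34.9 = 0.25.

ε ≈ 0.25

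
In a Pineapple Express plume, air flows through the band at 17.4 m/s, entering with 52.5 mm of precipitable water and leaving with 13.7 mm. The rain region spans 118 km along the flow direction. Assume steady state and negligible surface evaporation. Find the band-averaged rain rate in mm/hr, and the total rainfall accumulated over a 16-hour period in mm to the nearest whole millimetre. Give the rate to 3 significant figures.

Column moisture flux per unit crosswind length is F = V × PW.
Inflow: F_in = 17.4 × 52.5 = 913.5 mm·m/s
Outflow: F_out = 17.4 × 13.7 = 238.38 mm·m/s
Steady-state rate R = (F_in − F_out)/L = (913.5 − 238.38) / 118000 m = 5.721e-03 mm/s.
R = 5.721e-03 × 3600 = 20.6 mm/hr.
Over 16 h: total = 20.6 × 16 = 329.6 ≈ 330 mm.

R ≈ 20.6 mm/hr; total ≈ 330 mm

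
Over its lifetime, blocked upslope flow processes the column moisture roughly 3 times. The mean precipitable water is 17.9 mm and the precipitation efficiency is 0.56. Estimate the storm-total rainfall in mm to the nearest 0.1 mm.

Each cycle deposits ε × PW = 0.56 × 17.9 = 10.024 mm.
Over 3 cycles: 3 × 10.024 = 30.1 mm.

rainfall ≈ 30.1 mm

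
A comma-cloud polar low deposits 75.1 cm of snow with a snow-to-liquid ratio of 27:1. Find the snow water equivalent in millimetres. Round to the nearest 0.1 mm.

SWE ≈ 27.8 mm

SWE = snow depth / ratio = 75.1 cm / 27 = 2.781 cm = 27.8 mm.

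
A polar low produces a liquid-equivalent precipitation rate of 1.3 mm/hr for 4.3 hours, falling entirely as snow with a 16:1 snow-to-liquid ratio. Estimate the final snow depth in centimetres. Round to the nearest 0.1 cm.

snow depth ≈ 8.9 cm

Liquid-equivalent depth = 1.3 × 4.3 = 5.59 mm.
Snow depth = 5.59 mm × 16 = 89.44 mm = 8.9 cm.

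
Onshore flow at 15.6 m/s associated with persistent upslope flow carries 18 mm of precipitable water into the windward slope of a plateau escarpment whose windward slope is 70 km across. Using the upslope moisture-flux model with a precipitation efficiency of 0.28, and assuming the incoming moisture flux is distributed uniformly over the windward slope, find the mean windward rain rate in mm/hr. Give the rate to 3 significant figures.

Incoming column moisture flux per unit ridge length: F = V × PW = 15.6 × 18 = 280.8 mm·m/s.
Spread over the 70 km slope with efficiency ε = 0.28: R = ε·F/W = 0.28 × 280.8 / 70000 m = 1.123e-03 mm/s.
R = 1.123e-03 × 3600 = 4.04 mm/hr.

R ≈ 4.04 mm/hr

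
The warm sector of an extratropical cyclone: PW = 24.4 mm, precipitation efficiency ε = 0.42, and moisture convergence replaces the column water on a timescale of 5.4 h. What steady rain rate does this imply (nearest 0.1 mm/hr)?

R ≈ 1.9 mm/hr

Each overturning extracts ε × PW = 0.42 × 24.4 = 10.248 mm.
Rate = ε·PW / τ = 10.248 / 5.4 h = 1.9 mm/hr.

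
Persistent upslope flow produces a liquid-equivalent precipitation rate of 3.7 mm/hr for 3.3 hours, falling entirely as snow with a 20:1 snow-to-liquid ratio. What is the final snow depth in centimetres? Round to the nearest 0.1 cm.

Liquid-equivalent depth = 3.7 × 3.3 = 12.21 mm.
Snow depth = 12.21 mm × 20 = 244.2 mm = 24.4 cm.

snow depth ≈ 24.4 cm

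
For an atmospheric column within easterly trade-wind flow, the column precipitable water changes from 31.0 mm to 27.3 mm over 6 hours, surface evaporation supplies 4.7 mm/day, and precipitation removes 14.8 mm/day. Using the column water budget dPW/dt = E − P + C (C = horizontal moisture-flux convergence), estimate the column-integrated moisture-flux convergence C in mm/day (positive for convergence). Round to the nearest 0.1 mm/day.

C ≈ -4.7 mm/day

dPW/dt = (27.3 − 31.0) mm / (6/24 day) = -14.800 mm/day.
C = dPW/dt − E + P = (-14.800) − 4.7 + 14.8 = -4.7 mm/day.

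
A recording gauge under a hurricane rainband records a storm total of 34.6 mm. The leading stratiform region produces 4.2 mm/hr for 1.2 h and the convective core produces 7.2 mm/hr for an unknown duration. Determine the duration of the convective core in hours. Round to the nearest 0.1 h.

Known phases: 4.2 × 1.2 = 5.04 mm.
Remaining depth = 34.6 − 5.04 = 29.56 mm.
Duration = 29.56 / 7.2 = 4.1 h.

duration ≈ 4.1 h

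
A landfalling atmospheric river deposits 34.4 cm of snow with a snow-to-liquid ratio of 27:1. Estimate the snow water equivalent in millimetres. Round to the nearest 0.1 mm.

SWE ≈ 12.7 mm

SWE = snow depth / ratio = 34.4 cm / 27 = 1.274 cm = 12.7 mm.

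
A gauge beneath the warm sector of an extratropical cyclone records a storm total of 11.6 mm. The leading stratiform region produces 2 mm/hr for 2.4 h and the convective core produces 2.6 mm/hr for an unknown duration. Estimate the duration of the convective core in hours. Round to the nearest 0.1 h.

Known phases: 2 × 2.4 = 4.8 mm.
Remaining depth = 11.6 − 4.8 = 6.8 mm.
Duration = 6.8 / 2.6 = 2.6 h.

duration ≈ 2.6 h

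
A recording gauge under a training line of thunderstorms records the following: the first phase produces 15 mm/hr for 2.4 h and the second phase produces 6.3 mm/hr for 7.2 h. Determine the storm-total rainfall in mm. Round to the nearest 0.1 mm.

Total = Σ Rᵢ Δtᵢ = 15 × 2.4 + 6.3 × 7.2
      = 36 + 45.36 = 81.4 mm.

total ≈ 81.4 mm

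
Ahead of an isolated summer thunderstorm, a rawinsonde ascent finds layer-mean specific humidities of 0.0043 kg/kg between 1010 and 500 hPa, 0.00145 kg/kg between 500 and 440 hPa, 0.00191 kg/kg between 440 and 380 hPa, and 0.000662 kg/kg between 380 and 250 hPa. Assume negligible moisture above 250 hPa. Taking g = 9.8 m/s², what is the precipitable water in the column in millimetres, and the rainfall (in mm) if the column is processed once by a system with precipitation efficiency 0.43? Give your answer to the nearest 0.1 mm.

Precipitable water is the column-integrated vapour mass per unit area: PW = (1/g) Σ q̄ Δp, with q in kg/kg and Δp in Pa (1 kg/m² of water = 1 mm).
Layer 1010–500 hPa: Δp = 510 hPa = 51000 Pa, q̄ = 0.0043 kg/kg → 0.0043 × 51000 / 9.8 = 22.38 mm
Layer 500–440 hPa: Δp = 60 hPa = 6000 Pa, q̄ = 0.00145 kg/kg → 0.00145 × 6000 / 9.8 = 0.89 mm
Layer 440–380 hPa: Δp = 60 hPa = 6000 Pa, q̄ = 0.00191 kg/kg → 0.00191 × 6000 / 9.8 = 1.17 mm
Layer 380–250 hPa: Δp = 130 hPa = 13000 Pa, q̄ = 0.000662 kg/kg → 0.000662 × 13000 / 9.8 = 0.88 mm
PW = 22.38 + 0.89 + 1.17 + 0.88 = 25.32 ≈ 25.3 mm.
Rainfall = ε × PW = 0.43 × 25.3 = 10.9 mm.

PW ≈ 25.3 mm; rainfall ≈ 10.9 mm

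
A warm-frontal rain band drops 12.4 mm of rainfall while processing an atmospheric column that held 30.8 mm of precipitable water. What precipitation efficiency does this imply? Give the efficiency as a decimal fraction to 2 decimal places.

ε ≈ 0.40

ε = rainfall / PW = 12.4 / 30.8 = 0.40.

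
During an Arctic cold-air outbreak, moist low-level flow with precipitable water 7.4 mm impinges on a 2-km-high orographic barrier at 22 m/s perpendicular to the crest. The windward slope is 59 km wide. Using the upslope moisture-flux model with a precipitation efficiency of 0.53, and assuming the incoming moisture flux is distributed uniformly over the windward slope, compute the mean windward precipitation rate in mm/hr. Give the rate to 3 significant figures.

Incoming column moisture flux per unit ridge length: F = V × PW = 22 × 7.4 = 162.8 mm·m/s.
Spread over the 59 km slope with efficiency ε = 0.53: R = ε·F/W = 0.53 × 162.8 / 59000 m = 1.462e-03 mm/s.
R = 1.462e-03 × 3600 = 5.26 mm/hr.

R ≈ 5.26 mm/hr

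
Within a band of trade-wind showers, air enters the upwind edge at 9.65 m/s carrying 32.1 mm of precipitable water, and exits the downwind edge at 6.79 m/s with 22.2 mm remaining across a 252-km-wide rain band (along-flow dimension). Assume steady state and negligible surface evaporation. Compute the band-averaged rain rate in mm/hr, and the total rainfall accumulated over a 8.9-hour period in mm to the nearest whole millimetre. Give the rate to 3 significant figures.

Column moisture flux per unit crosswind length is F = V × PW.
Inflow: F_in = 9.65 × 32.1 = 309.765 mm·m/s
Outflow: F_out = 6.79 × 22.2 = 150.738 mm·m/s
Steady-state rate R = (F_in − F_out)/L = (309.765 − 150.738) / 252000 m = 6.311e-04 mm/s.
R = 6.311e-04 × 3600 = 2.27 mm/hr.
Over 8.9 h: total = 2.27 × 8.9 = 20.203 ≈ 20 mm.

R ≈ 2.27 mm/hr; total ≈ 20 mm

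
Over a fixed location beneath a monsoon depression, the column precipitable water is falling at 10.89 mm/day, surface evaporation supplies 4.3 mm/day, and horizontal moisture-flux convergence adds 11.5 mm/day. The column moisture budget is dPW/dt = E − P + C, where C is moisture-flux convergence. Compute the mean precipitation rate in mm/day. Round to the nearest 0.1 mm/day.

dPW/dt = -10.89 mm/day.
P = E + C − dPW/dt = 4.3 + (11.5) − (-10.89) = 26.7 mm/day.

P ≈ 26.7 mm/day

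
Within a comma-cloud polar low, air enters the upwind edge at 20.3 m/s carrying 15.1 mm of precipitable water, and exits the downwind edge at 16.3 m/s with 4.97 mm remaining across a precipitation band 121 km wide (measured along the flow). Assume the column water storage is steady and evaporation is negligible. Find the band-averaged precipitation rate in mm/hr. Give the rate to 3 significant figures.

Column moisture flux per unit crosswind length is F = V × PW.
Inflow: F_in = 20.3 × 15.1 = 306.53 mm·m/s
Outflow: F_out = 16.3 × 4.97 = 81.011 mm·m/s
Steady-state rate R = (F_in − F_out)/L = (306.53 − 81.011) / 121000 m = 1.864e-03 mm/s.
R = 1.864e-03 × 3600 = 6.71 mm/hr.

R ≈ 6.71 mm/hr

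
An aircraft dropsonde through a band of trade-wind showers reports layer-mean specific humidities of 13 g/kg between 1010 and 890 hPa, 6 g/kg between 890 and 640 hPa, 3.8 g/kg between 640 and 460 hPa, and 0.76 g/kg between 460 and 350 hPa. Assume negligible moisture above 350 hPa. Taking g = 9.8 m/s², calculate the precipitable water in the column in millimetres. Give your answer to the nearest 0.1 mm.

PW ≈ 39.1 mm

Precipitable water is the column-integrated vapour mass per unit area: PW = (1/g) Σ q̄ Δp, with q in kg/kg and Δp in Pa (1 kg/m² of water = 1 mm).
Layer 1010–890 hPa: Δp = 120 hPa = 12000 Pa, q̄ = 0.013 kg/kg → 0.013 × 12000 / 9.8 = 15.92 mm
Layer 890–640 hPa: Δp = 250 hPa = 25000 Pa, q̄ = 0.006 kg/kg → 0.006 × 25000 / 9.8 = 15.31 mm
Layer 640–460 hPa: Δp = 180 hPa = 18000 Pa, q̄ = 0.0038 kg/kg → 0.0038 × 18000 / 9.8 = 6.98 mm
Layer 460–350 hPa: Δp = 110 hPa = 11000 Pa, q̄ = 0.00076 kg/kg → 0.00076 × 11000 / 9.8 = 0.85 mm
PW = 15.92 + 15.31 + 6.98 + 0.85 = 39.06 ≈ 39.1 mm.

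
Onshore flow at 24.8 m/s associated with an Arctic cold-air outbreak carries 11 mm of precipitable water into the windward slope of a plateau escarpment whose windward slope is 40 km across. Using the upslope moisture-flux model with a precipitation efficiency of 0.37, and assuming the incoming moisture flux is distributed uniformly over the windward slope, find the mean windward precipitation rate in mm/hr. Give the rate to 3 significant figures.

Incoming column moisture flux per unit ridge length: F = V × PW = 24.8 × 11 = 272.8 mm·m/s.
Spread over the 40 km slope with efficiency ε = 0.37: R = ε·F/W = 0.37 × 272.8 / 40000 m = 2.523e-03 mm/s.
R = 2.523e-03 × 3600 = 9.08 mm/hr.

R ≈ 9.08 mm/hr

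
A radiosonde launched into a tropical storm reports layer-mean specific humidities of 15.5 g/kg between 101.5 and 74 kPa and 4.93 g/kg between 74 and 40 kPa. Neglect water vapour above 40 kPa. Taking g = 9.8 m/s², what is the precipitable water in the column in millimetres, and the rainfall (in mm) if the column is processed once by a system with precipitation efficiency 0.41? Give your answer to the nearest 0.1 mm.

Precipitable water is the column-integrated vapour mass per unit area: PW = (1/g) Σ q̄ Δp, with q in kg/kg and Δp in Pa (1 kg/m² of water = 1 mm).
Layer 101.5–74 kPa: Δp = 275 hPa = 27500 Pa, q̄ = 0.0155 kg/kg → 0.0155 × 27500 / 9.8 = 43.49 mm
Layer 74–40 kPa: Δp = 340 hPa = 34000 Pa, q̄ = 0.00493 kg/kg → 0.00493 × 34000 / 9.8 = 17.10 mm
PW = 43.49 + 17.10 = 60.59 ≈ 60.6 mm.
Rainfall = ε × PW = 0.41 × 60.6 = 24.8 mm.

PW ≈ 60.6 mm; rainfall ≈ 24.8 mm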